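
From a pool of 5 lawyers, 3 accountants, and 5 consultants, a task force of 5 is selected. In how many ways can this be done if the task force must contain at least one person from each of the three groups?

925

With no constraint there are C(13,5) = 1287 possible selections.
Subtract selections that omit an entire group: no lawyers → C(8,5) = 56; no accountants → C(10,5) = 252; no consultants → C(8,5) = 56.
Add back selections omitting two groups (i.e. drawn from a single group): C(5,5) + C(3,5) + C(5,5) = 2.
By inclusion–exclusion: 1287 − 364 + 2 = 925.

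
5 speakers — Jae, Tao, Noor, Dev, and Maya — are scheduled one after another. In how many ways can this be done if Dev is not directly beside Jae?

72

Of the 5! = 120 arrangements, those with Dev and Jae adjacent number 2 × 4! = 48 (treat the pair as a block with 2 internal orders).
Complementary counting: 120 − 48 = 72.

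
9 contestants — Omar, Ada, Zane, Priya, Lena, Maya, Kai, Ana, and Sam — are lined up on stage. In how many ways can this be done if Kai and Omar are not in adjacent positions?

282240

Of the 9! = 362880 arrangements, those with Kai and Omar adjacent number 2 × 8! = 80640 (treat the pair as a block with 2 internal orders).
Complementary counting: 362880 − 80640 = 282240.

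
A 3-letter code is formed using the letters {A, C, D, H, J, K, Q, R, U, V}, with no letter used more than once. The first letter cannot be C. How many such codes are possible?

The first letter has 10−1 = 9 choices (anything except C).
The remaining 2 letters are filled from the other 9 symbols without repetition: 9 × 8 = 72.
Total: 9 × 72 = 648.

648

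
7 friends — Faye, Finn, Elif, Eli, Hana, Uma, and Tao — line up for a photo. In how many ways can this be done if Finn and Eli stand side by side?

1440

Place the 5 others and the Finn-Eli pair as 6 objects in a line; the pair has 2 internal arrangements.
So the count is 2·(6)! = 1440.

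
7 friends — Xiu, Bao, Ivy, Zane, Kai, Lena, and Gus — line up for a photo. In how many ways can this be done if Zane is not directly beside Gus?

3600

Of the 7! = 5040 arrangements, those with Zane and Gus adjacent number 2 × 6! = 1440 (treat the pair as a block with 2 internal orders).
So 5040 − 1440 = 3600 arrangements keep them apart.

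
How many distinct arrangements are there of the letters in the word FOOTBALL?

Letter multiplicities in FOOTBALL: A×1, B×1, F×1, L×2, O×2, T×1.
Dividing 8! = 40320 by 2!·2! = 4 for the repeated letters gives 10080.

10080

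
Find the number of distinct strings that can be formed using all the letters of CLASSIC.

1260

The 7 letters of CLASSIC have repeats: C appearing twice and S appearing twice.
So there are 7! / (2!·2!) = 1260 distinguishable arrangements.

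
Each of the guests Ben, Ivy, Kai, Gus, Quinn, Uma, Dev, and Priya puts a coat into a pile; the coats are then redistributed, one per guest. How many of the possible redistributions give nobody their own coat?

14833

This is the derangement count D_8: permutations of 8 items with no fixed point.
By inclusion–exclusion this is Σ_{j=0}^{8} (−1)^j C(8,j)·(8−j)!.
Computing: 40320 − 40320 + 20160 − 6720 + 1680 − 336 + 56 − 8 + 1 = 14833.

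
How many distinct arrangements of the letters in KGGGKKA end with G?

With the last slot taken by G, it remains to arrange the other 6 letters (KGGKKA).
Those 6 letters have G appearing twice and K appearing 3 times, giving (6)!/(3!·2!) = 60.

60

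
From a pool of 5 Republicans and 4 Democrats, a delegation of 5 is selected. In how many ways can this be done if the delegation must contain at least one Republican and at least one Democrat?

With no constraint there are C(9,5) = 126 possible selections.
Subtract selections that omit an entire group: no Republicans → C(4,5) = 0; no Democrats → C(5,5) = 1.
Both groups omitted at once is impossible, so 126 − 1 = 125.

125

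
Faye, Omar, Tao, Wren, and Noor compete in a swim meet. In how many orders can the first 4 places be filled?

There are 5 choices for 1st place, 4 for 2nd, and so on down to 2 for position 4.
That gives 5 × 4 × 3 × 2 = 120.

120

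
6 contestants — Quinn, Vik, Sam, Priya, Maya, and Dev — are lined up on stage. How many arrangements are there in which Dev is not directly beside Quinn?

Of the 6! = 720 arrangements, those with Dev and Quinn adjacent number 2 × 5! = 240 (treat the pair as a block with 2 internal orders).
Complementary counting: 720 − 240 = 480.

480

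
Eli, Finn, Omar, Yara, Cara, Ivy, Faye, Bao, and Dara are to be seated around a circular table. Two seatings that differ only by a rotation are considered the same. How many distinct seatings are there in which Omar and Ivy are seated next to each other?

10080

Treat {Omar, Ivy} as one unit (2 internal orders) and seat the resulting 8 units around the table: (7)! circular arrangements.
So 2 × (7)! = 2 × 5040 = 10080.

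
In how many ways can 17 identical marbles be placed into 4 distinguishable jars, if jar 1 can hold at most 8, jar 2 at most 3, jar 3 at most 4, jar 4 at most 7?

Ignoring the caps, the number of non-negative solutions to x_1+…+x_4 = 17 is C(20,3) = 1140.
Subtract solutions that violate a single cap (substitute x_i' = x_i − (cap_i+1)): x_1 ≥ 9 gives C(11,3) = 165; x_2 ≥ 4 gives C(16,3) = 560; x_3 ≥ 5 gives C(15,3) = 455; x_4 ≥ 8 gives C(12,3) = 220. Together 1400.
Add back pairs where two caps are both exceeded: 35 + 20 + 1 + 165 + 56 + 35 = 312.
Subtract triples: 0 + 0 + 0 + 1 = 1.
By inclusion–exclusion the count is 1140 − 1400 + 312 − 1 = 51.

51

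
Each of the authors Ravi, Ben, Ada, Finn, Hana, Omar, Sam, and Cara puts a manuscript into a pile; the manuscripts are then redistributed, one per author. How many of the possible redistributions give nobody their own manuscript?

Count assignments avoiding every fixed point. For any j of the 8 authors fixed to their own manuscript, the other 8−j can be arranged in (8−j)! ways.
By inclusion–exclusion this is Σ_{j=0}^{8} (−1)^j C(8,j)·(8−j)!.
Computing: 40320 − 40320 + 20160 − 6720 + 1680 − 336 + 56 − 8 + 1 = 14833.

14833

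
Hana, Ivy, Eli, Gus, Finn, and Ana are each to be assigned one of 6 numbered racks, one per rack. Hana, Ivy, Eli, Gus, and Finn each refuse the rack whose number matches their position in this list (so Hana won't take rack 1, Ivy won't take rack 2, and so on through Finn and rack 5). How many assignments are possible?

309

Let Aᵢ (for 1 ≤ i ≤ 5) be the placements that put person i in their forbidden rack. Any j of these fix j positions, leaving (6−j)! ways to fill the rest, and there are C(5,j) ways to pick which j.
By inclusion–exclusion, the number of valid placements is Σ_{j=0}^{5} (−1)^j C(5,j)·(6−j)!.
Computing: 720 − 600 + 240 − 60 + 10 − 1 = 309.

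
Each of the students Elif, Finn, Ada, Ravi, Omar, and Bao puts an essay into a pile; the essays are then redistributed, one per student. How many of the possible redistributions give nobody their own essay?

265

Count assignments avoiding every fixed point. For any j of the 6 students fixed to their own essay, the other 6−j can be arranged in (6−j)! ways.
By inclusion–exclusion this is Σ_{j=0}^{6} (−1)^j C(6,j)·(6−j)!.
Computing: 720 − 720 + 360 − 120 + 30 − 6 + 1 = 265.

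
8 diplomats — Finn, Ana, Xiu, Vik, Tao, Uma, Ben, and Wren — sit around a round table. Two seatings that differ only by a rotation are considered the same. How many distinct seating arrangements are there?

5040

Around a circle, 8 distinct people have 8!/8 = (7)! = 5040 rotationally distinct seatings.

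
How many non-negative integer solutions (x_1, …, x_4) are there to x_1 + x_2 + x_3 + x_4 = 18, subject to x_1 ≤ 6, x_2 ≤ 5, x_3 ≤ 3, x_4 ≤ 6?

10

Without the upper bounds there are C(21,3) = 1330 ways to split 18 among 4 variables.
Subtract solutions that violate a single cap (substitute x_i' = x_i − (cap_i+1)): x_1 ≥ 7 gives C(14,3) = 364; x_2 ≥ 6 gives C(15,3) = 455; x_3 ≥ 4 gives C(17,3) = 680; x_4 ≥ 7 gives C(14,3) = 364. Together 1863.
Add back pairs where two caps are both exceeded: 56 + 120 + 35 + 165 + 56 + 120 = 552.
Subtract triples: 4 + 0 + 1 + 4 = 9.
By inclusion–exclusion the count is 1330 − 1863 + 552 − 9 = 10.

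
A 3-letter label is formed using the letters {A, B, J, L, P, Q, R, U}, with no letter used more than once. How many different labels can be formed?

336

Choose and order 3 of the 8 symbols: the first letter has 8 options, the next 7, then 6.
That product is 8 × 7 × 6 = 336.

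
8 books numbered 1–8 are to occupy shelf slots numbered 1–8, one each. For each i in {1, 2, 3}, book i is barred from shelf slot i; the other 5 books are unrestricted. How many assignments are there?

27240

Let Aᵢ (for i ∈ {1, 2, 3}) be the placements that put book i in its forbidden shelf slot. Any j of these fix j positions, leaving (8−j)! ways to fill the rest, and there are C(3,j) ways to pick which j.
By inclusion–exclusion, the number of valid placements is Σ_{j=0}^{3} (−1)^j C(3,j)·(8−j)!.
Computing: 40320 − 15120 + 2160 − 120 = 27240.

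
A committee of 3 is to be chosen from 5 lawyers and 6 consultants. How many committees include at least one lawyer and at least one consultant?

Unrestricted: C(11,3) = 165 ways to pick any 3 of the 11.
Subtract selections that omit an entire group: no lawyers → C(6,3) = 20; no consultants → C(5,3) = 10.
Both groups omitted at once is impossible, so 165 − 30 = 135.

135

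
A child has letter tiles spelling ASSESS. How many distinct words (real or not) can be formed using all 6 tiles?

30

ASSESS has 6 letters with S appearing 4 times.
Dividing 6! = 720 by 4! = 24 for the repeated letters gives 30.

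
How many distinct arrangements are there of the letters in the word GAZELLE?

GAZELLE has 7 letters with E appearing twice and L appearing twice.
So there are 7! / (2!·2!) = 1260 distinguishable arrangements.

1260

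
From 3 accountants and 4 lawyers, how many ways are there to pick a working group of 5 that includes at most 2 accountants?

Split by how many accountants are chosen (0 through 2).
Sum: C(3,0)·C(4,5) + C(3,1)·C(4,4) + C(3,2)·C(4,3) = 0 + 3 + 12 = 15.

15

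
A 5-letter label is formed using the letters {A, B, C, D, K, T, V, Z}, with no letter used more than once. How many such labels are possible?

Choose and order 5 of the 8 symbols: the first letter has 8 options, the next 7, and so on down to 4.
That product is 8 × 7 × 6 × 5 × 4 = 6720.

6720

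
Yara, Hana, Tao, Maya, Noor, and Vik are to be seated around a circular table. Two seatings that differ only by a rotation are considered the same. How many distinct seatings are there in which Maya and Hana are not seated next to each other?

72

All circular seatings of 6 people number (5)! = 120.
Seatings with Maya beside Hana: treat them as a block with 2 internal orders, giving 2 × (4)! = 48.
Subtracting, 120 − 48 = 72.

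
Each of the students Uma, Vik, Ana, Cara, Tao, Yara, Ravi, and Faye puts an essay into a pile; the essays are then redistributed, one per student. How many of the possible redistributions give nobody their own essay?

This is the derangement count D_8: permutations of 8 items with no fixed point.
By inclusion–exclusion this is Σ_{j=0}^{8} (−1)^j C(8,j)·(8−j)!.
Computing: 40320 − 40320 + 20160 − 6720 + 1680 − 336 + 56 − 8 + 1 = 14833.

14833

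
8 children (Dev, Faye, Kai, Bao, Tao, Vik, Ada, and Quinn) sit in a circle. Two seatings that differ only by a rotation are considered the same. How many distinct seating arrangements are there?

Fix one person's seat to break rotational symmetry; the remaining 7 people can be arranged in (7)! = 5040 ways.

5040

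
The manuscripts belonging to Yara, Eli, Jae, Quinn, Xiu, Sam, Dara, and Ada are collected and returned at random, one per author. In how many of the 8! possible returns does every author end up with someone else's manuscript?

This is the derangement count D_8: permutations of 8 items with no fixed point.
By inclusion–exclusion this is Σ_{j=0}^{8} (−1)^j C(8,j)·(8−j)!.
Computing: 40320 − 40320 + 20160 − 6720 + 1680 − 336 + 56 − 8 + 1 = 14833.

14833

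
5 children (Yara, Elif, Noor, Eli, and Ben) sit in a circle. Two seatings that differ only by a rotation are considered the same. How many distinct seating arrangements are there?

Fix one person's seat to break rotational symmetry; the remaining 4 people can be arranged in (4)! = 24 ways.

24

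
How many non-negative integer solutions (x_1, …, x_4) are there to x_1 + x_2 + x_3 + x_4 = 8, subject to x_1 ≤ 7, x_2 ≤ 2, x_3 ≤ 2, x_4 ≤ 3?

By stars and bars, unrestricted non-negative solutions to x_1+…+x_4 = 8 number C(8+3,3) = 165.
Subtract solutions that violate a single cap (substitute x_i' = x_i − (cap_i+1)): x_1 ≥ 8 gives C(3,3) = 1; x_2 ≥ 3 gives C(8,3) = 56; x_3 ≥ 3 gives C(8,3) = 56; x_4 ≥ 4 gives C(7,3) = 35. Together 148.
Add back pairs where two caps are both exceeded: 0 + 0 + 0 + 10 + 4 + 4 = 18.
By inclusion–exclusion the count is 165 − 148 + 18 = 35.

35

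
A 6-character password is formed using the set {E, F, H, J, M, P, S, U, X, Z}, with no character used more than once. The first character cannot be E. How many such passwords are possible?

136080

The first character has 10−1 = 9 choices (anything except E).
The remaining 5 characters are filled from the other 9 symbols without repetition: 9 × 8 × 7 × 6 × 5 = 15120.
Total: 9 × 15120 = 136080.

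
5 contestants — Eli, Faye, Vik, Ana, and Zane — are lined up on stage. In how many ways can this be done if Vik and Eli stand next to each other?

48

Glue Vik and Eli into one block (2 internal orders), leaving 4 units to arrange in a row.
That gives 2 × 4! = 2 × 24 = 48.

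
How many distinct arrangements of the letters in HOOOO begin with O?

4

Fix O in the first position and arrange the remaining 4 letters.
Those 4 letters have O appearing 3 times, giving (4)!/(3!) = 4.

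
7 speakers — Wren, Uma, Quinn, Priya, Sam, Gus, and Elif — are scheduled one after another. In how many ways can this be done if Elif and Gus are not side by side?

There are 7! = 5040 arrangements in all. If Elif and Gus are adjacent, merging them into one block gives 2·(6)! = 1440 arrangements.
Complementary counting: 5040 − 1440 = 3600.

3600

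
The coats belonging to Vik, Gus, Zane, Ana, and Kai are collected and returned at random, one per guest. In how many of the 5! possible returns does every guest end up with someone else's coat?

44

Count assignments avoiding every fixed point. For any j of the 5 guests fixed to their own coat, the other 5−j can be arranged in (5−j)! ways.
By inclusion–exclusion this is Σ_{j=0}^{5} (−1)^j C(5,j)·(5−j)!.
Computing: 120 − 120 + 60 − 20 + 5 − 1 = 44.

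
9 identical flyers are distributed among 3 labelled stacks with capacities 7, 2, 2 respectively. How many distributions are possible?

6

By stars and bars, unrestricted non-negative solutions to x_1+…+x_3 = 9 number C(9+2,2) = 55.
Subtract solutions that violate a single cap (substitute x_i' = x_i − (cap_i+1)): x_1 ≥ 8 gives C(3,2) = 3; x_2 ≥ 3 gives C(8,2) = 28; x_3 ≥ 3 gives C(8,2) = 28. Together 59.
Add back pairs where two caps are both exceeded: 0 + 0 + 10 = 10.
By inclusion–exclusion the count is 55 − 59 + 10 = 6.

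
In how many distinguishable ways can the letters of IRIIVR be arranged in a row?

60

The 6 letters of IRIIVR have repeats: I appearing 3 times and R appearing twice.
So there are 6! / (3!·2!) = 60 distinguishable arrangements.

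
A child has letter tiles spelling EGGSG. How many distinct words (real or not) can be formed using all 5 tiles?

20

Letter multiplicities in EGGSG: E×1, G×3, S×1.
So there are 5! / (3!) = 20 distinguishable arrangements.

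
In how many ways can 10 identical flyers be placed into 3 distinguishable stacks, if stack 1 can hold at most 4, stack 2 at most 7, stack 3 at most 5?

24

Without the upper bounds there are C(12,2) = 66 ways to split 10 among 3 stacks.
Subtract solutions that violate a single cap (substitute x_i' = x_i − (cap_i+1)): x_1 ≥ 5 gives C(7,2) = 21; x_2 ≥ 8 gives C(4,2) = 6; x_3 ≥ 6 gives C(6,2) = 15. Together 42.
No two caps can be exceeded simultaneously, so the pair terms are all 0.
By inclusion–exclusion the count is 66 − 42 + 0 = 24.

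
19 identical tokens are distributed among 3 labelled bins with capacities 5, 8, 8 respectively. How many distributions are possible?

6

Ignoring the caps, the number of non-negative solutions to x_1+…+x_3 = 19 is C(21,2) = 210.
Subtract solutions that violate a single cap (substitute x_i' = x_i − (cap_i+1)): x_1 ≥ 6 gives C(15,2) = 105; x_2 ≥ 9 gives C(12,2) = 66; x_3 ≥ 9 gives C(12,2) = 66. Together 237.
Add back pairs where two caps are both exceeded: 15 + 15 + 3 = 33.
By inclusion–exclusion the count is 210 − 237 + 33 = 6.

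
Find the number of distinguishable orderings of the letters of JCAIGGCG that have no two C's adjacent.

Total arrangements of JCAIGGCG: 8!/(3!·2!) = 3360.
If the two C's are adjacent, glue them into one block, leaving 7 items to arrange: (7)!/(3!) = 840 ways.
Subtracting, 3360 − 840 = 2520 arrangements keep the C's apart.

2520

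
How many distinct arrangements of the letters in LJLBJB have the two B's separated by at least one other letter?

Total arrangements of LJLBJB: 6!/(2!·2!·2!) = 90.
Arrangements with the B's together: treat BB as one letter, giving (5)!/(2!·2!) = 30.
Subtracting, 90 − 30 = 60 arrangements keep the B's apart.

60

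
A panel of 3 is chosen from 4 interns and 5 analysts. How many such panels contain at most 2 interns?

80

Split by how many interns are chosen (0 through 2).
Sum: C(4,0)·C(5,3) + C(4,1)·C(5,2) + C(4,2)·C(5,1) = 10 + 40 + 30 = 80.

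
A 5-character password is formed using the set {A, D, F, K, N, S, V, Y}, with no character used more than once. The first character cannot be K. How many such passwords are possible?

5880

The first character has 8−1 = 7 choices (anything except K).
The remaining 4 characters are filled from the other 7 symbols without repetition: 7 × 6 × 5 × 4 = 840.
Total: 7 × 840 = 5880.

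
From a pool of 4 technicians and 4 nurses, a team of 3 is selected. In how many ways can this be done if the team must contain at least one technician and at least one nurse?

With no constraint there are C(8,3) = 56 possible selections.
Selections missing a whole group: no technicians → C(4,3) = 4; no nurses → C(4,3) = 4.
Both groups omitted at once is impossible, so 56 − 8 = 48.

48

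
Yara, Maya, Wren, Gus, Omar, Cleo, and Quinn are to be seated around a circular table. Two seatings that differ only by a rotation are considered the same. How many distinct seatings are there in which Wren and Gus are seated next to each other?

240

Glue Wren and Gus into a block (2 internal orders). Seating 6 units around a circle gives (5)! arrangements.
So 2 × (5)! = 2 × 120 = 240.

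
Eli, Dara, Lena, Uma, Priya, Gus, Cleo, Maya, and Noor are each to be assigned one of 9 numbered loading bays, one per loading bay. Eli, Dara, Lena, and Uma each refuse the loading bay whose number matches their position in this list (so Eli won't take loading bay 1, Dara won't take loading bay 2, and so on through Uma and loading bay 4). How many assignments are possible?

Let Aᵢ (for 1 ≤ i ≤ 4) be the placements that put person i in their forbidden loading bay. Any j of these fix j positions, leaving (9−j)! ways to fill the rest, and there are C(4,j) ways to pick which j.
By inclusion–exclusion, the number of valid placements is Σ_{j=0}^{4} (−1)^j C(4,j)·(9−j)!.
Computing: 362880 − 161280 + 30240 − 2880 + 120 = 229080.

229080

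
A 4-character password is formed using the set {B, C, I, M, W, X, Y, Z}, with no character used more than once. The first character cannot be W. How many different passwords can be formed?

1470

The first character has 8−1 = 7 choices (anything except W).
The remaining 3 characters are filled from the other 7 symbols without repetition: 7 × 6 × 5 = 210.
Total: 7 × 210 = 1470.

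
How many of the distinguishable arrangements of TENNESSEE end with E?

1680

Fix E in the last position and arrange the remaining 8 letters.
Those 8 letters have E appearing 3 times, N appearing twice, and S appearing twice, giving (8)!/(3!·2!·2!) = 1680.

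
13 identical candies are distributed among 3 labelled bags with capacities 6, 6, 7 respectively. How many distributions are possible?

28

Without the upper bounds there are C(15,2) = 105 ways to split 13 among 3 bags.
Subtract solutions that violate a single cap (substitute x_i' = x_i − (cap_i+1)): x_1 ≥ 7 gives C(8,2) = 28; x_2 ≥ 7 gives C(8,2) = 28; x_3 ≥ 8 gives C(7,2) = 21. Together 77.
No two caps can be exceeded simultaneously, so the pair terms are all 0.
By inclusion–exclusion the count is 105 − 77 + 0 = 28.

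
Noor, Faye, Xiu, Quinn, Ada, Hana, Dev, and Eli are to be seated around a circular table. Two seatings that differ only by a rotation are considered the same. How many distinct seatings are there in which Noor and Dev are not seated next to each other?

3600

All circular seatings of 8 people number (7)! = 5040.
Those with Noor next to Dev: fuse the pair into one unit and seat 7 units around a circle — 2·(6)! = 1440.
Subtracting, 5040 − 1440 = 3600.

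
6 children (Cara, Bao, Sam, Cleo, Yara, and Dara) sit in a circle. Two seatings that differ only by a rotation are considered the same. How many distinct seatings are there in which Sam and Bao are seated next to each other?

48

Treat {Sam, Bao} as one unit (2 internal orders) and seat the resulting 5 units around the table: (4)! circular arrangements.
So 2 × (4)! = 2 × 24 = 48.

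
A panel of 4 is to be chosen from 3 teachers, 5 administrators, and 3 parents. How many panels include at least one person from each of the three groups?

180

Total 4-person selections from all 11: C(11,4) = 330.
Subtract selections that omit an entire group: no teachers → C(8,4) = 70; no administrators → C(6,4) = 15; no parents → C(8,4) = 70.
Add back selections omitting two groups (i.e. drawn from a single group): C(3,4) + C(5,4) + C(3,4) = 5.
By inclusion–exclusion: 330 − 155 + 5 = 180.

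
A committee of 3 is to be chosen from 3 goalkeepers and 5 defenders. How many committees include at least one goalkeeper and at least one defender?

Total 3-person selections from all 8: C(8,3) = 56.
Selections missing a whole group: no goalkeepers → C(5,3) = 10; no defenders → C(3,3) = 1.
Both groups omitted at once is impossible, so 56 − 11 = 45.

45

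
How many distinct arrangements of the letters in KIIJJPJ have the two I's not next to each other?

300

There are 7!/(3!·2!) = 420 arrangements of KIIJJPJ in total.
If the two I's are adjacent, glue them into one block, leaving 6 items to arrange: (6)!/(3!) = 120 ways.
Subtracting, 420 − 120 = 300 arrangements keep the I's apart.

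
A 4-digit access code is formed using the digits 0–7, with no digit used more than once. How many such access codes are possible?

Choose and order 4 of the 8 symbols: the first digit has 8 options, the next 7, then 6, 5.
That product is 8 × 7 × 6 × 5 = 1680.

1680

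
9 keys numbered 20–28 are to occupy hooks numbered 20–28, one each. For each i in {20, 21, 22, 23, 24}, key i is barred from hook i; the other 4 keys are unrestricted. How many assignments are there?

205056

Let Aᵢ (for 20 ≤ i ≤ 24) be the placements that put key i in its forbidden hook. Any j of these fix j positions, leaving (9−j)! ways to fill the rest, and there are C(5,j) ways to pick which j.
By inclusion–exclusion, the number of valid placements is Σ_{j=0}^{5} (−1)^j C(5,j)·(9−j)!.
Computing: 362880 − 201600 + 50400 − 7200 + 600 − 24 = 205056.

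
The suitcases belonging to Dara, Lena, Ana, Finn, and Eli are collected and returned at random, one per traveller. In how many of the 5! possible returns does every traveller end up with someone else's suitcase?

This is the derangement count D_5: permutations of 5 items with no fixed point.
By inclusion–exclusion this is Σ_{j=0}^{5} (−1)^j C(5,j)·(5−j)!.
Computing: 120 − 120 + 60 − 20 + 5 − 1 = 44.

44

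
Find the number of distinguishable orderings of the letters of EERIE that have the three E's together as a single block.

Treat the 3 copies of E as a single block. The multiset to arrange is then {EEE, I, R}, 3 items in all.
All 3 items are distinct, so there are (3)! = 6 arrangements.

6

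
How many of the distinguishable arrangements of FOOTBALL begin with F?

1260

With the first slot taken by F, it remains to arrange the other 7 letters (OOTBALL).
Those 7 letters have L appearing twice and O appearing twice, giving (7)!/(2!·2!) = 1260.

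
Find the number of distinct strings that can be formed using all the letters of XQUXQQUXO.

The 9 letters of XQUXQQUXO have repeats: Q appearing 3 times, U appearing twice, and X appearing 3 times.
Dividing 9! = 362880 by 3!·3!·2! = 72 for the repeated letters gives 5040.

5040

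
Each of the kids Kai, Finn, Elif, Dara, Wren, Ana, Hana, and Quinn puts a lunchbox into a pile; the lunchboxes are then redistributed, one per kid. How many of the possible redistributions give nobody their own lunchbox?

14833

Let Aᵢ be the assignments in which kid i gets their own lunchbox. We want the size of the complement of A₁∪…∪A_8.
By inclusion–exclusion this is Σ_{j=0}^{8} (−1)^j C(8,j)·(8−j)!.
Computing: 40320 − 40320 + 20160 − 6720 + 1680 − 336 + 56 − 8 + 1 = 14833.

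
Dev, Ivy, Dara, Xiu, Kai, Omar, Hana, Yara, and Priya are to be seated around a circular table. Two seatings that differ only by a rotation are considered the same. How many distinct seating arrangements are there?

Fix one person's seat to break rotational symmetry; the remaining 8 people can be arranged in (8)! = 40320 ways.

40320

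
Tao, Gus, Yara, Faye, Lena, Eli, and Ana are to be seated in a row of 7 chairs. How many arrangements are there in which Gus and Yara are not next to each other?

There are 7! = 5040 arrangements in all. If Gus and Yara are adjacent, merging them into one block gives 2·(6)! = 1440 arrangements.
Complementary counting: 5040 − 1440 = 3600.

3600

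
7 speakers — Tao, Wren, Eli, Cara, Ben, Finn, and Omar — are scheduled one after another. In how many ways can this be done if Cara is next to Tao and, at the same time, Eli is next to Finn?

Treat {Cara,Tao} as one block (2 orders) and {Eli,Finn} as another (2 orders).
That leaves 5 units to arrange: 2 × 2 × 5! = 4 × 120 = 480.

480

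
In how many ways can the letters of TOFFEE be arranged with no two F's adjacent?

120

There are 6!/(2!·2!) = 180 arrangements of TOFFEE in total.
If the two F's are adjacent, glue them into one block, leaving 5 items to arrange: (5)!/(2!) = 60 ways.
Subtracting, 180 − 60 = 120 arrangements keep the F's apart.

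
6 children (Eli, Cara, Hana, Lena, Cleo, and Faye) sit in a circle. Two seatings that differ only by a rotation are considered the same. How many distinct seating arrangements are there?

Around a circle, 6 distinct people have 6!/6 = (5)! = 120 rotationally distinct seatings.

120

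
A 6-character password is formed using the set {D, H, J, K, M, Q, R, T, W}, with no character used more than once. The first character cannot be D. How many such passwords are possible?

The first character has 9−1 = 8 choices (anything except D).
The remaining 5 characters are filled from the other 8 symbols without repetition: 8 × 7 × 6 × 5 × 4 = 6720.
Total: 8 × 6720 = 53760.

53760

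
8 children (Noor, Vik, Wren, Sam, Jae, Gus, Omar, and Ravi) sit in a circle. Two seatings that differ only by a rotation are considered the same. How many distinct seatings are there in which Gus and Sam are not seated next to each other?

Without the restriction there are (7)! = 5040 seatings.
Those with Gus next to Sam: fuse the pair into one unit and seat 7 units around a circle — 2·(6)! = 1440.
Subtracting, 5040 − 1440 = 3600.

3600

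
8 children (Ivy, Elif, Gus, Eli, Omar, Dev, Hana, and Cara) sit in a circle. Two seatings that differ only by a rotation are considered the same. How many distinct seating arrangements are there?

Around a circle, 8 distinct people have 8!/8 = (7)! = 5040 rotationally distinct seatings.

5040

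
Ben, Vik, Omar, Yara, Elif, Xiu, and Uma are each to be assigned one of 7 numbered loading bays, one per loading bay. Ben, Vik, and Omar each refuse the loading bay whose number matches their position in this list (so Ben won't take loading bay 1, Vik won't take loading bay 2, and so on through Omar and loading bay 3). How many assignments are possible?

3216

Let Aᵢ (for i ∈ {1, 2, 3}) be the placements that put person i in their forbidden loading bay. Any j of these fix j positions, leaving (7−j)! ways to fill the rest, and there are C(3,j) ways to pick which j.
By inclusion–exclusion, the number of valid placements is Σ_{j=0}^{3} (−1)^j C(3,j)·(7−j)!.
Computing: 5040 − 2160 + 360 − 24 = 3216.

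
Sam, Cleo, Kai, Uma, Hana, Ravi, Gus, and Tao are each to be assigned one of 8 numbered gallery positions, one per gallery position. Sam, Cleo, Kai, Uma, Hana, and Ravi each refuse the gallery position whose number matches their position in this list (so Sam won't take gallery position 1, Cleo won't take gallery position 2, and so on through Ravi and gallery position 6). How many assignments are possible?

Let Aᵢ (for 1 ≤ i ≤ 6) be the placements that put person i in their forbidden gallery position. Any j of these fix j positions, leaving (8−j)! ways to fill the rest, and there are C(6,j) ways to pick which j.
By inclusion–exclusion, the number of valid placements is Σ_{j=0}^{6} (−1)^j C(6,j)·(8−j)!.
Computing: 40320 − 30240 + 10800 − 2400 + 360 − 36 + 2 = 18806.

18806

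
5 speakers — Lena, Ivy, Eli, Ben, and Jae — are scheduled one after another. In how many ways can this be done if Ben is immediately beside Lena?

48

Treat {Ben, Lena} as a single unit. There are 4 units to order, and the pair itself can be ordered 2 ways.
That gives 2 × 4! = 2 × 24 = 48.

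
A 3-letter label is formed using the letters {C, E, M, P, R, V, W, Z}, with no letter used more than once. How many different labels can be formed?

This is a permutation of 3 out of 8: P(8,3) = 8!/5!.
That product is 8 × 7 × 6 = 336.

336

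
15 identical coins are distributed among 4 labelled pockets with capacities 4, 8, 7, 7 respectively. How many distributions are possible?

Without the upper bounds there are C(18,3) = 816 ways to split 15 among 4 pockets.
Subtract solutions that violate a single cap (substitute x_i' = x_i − (cap_i+1)): x_1 ≥ 5 gives C(13,3) = 286; x_2 ≥ 9 gives C(9,3) = 84; x_3 ≥ 8 gives C(10,3) = 120; x_4 ≥ 8 gives C(10,3) = 120. Together 610.
Add back pairs where two caps are both exceeded: 4 + 10 + 10 + 0 + 0 + 0 = 24.
By inclusion–exclusion the count is 816 − 610 + 24 = 230.

230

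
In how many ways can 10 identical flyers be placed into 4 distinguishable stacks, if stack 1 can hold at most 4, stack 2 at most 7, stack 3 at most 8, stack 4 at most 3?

136

By stars and bars, unrestricted non-negative solutions to x_1+…+x_4 = 10 number C(10+3,3) = 286.
Subtract solutions that violate a single cap (substitute x_i' = x_i − (cap_i+1)): x_1 ≥ 5 gives C(8,3) = 56; x_2 ≥ 8 gives C(5,3) = 10; x_3 ≥ 9 gives C(4,3) = 4; x_4 ≥ 4 gives C(9,3) = 84. Together 154.
Add back pairs where two caps are both exceeded: 0 + 0 + 4 + 0 + 0 + 0 = 4.
By inclusion–exclusion the count is 286 − 154 + 4 = 136.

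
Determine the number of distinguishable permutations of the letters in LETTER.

LETTER has 6 letters with E appearing twice and T appearing twice.
Dividing 6! = 720 by 2!·2! = 4 for the repeated letters gives 180.

180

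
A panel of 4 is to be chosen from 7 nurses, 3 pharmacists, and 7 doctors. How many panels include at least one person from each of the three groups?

1029

With no constraint there are C(17,4) = 2380 possible selections.
Subtract selections that omit an entire group: no nurses → C(10,4) = 210; no pharmacists → C(14,4) = 1001; no doctors → C(10,4) = 210.
Add back selections omitting two groups (i.e. drawn from a single group): C(7,4) + C(3,4) + C(7,4) = 70.
By inclusion–exclusion: 2380 − 1421 + 70 = 1029.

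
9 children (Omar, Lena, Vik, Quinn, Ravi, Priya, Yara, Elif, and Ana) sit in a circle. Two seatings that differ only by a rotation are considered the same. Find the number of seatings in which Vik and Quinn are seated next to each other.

10080

Glue Vik and Quinn into a block (2 internal orders). Seating 8 units around a circle gives (7)! arrangements.
So 2 × (7)! = 2 × 5040 = 10080.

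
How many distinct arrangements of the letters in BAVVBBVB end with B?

140

Fix B in the last position and arrange the remaining 7 letters.
Those 7 letters have B appearing 3 times and V appearing 3 times, giving (7)!/(3!·3!) = 140.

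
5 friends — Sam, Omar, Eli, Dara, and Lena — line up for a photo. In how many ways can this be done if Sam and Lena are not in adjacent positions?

Of the 5! = 120 arrangements, those with Sam and Lena adjacent number 2 × 4! = 48 (treat the pair as a block with 2 internal orders).
Complementary counting: 120 − 48 = 72.

72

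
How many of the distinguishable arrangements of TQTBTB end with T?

Fix T in the last position and arrange the remaining 5 letters.
Those 5 letters have B appearing twice and T appearing twice, giving (5)!/(2!·2!) = 30.

30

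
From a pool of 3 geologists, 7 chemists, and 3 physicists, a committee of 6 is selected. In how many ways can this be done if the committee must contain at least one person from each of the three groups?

With no constraint there are C(13,6) = 1716 possible selections.
Selections missing a whole group: no geologists → C(10,6) = 210; no chemists → C(6,6) = 1; no physicists → C(10,6) = 210.
Add back selections omitting two groups (i.e. drawn from a single group): C(3,6) + C(7,6) + C(3,6) = 7.
By inclusion–exclusion: 1716 − 421 + 7 = 1302.

1302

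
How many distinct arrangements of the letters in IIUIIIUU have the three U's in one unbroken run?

Treat the 3 copies of U as a single block. The multiset to arrange is then {UUU, I, I, I, I, I}, 6 items in all.
That gives (6)!/(5!) = 6 arrangements.

6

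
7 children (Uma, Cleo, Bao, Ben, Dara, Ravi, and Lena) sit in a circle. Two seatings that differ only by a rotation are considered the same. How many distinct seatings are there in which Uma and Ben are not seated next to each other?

Without the restriction there are (6)! = 720 seatings.
Seatings with Uma beside Ben: treat them as a block with 2 internal orders, giving 2 × (5)! = 240.
Subtracting, 720 − 240 = 480.

480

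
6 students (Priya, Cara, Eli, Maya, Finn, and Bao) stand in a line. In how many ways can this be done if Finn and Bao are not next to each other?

There are 6! = 720 arrangements in all. If Finn and Bao are adjacent, merging them into one block gives 2·(5)! = 240 arrangements.
So 720 − 240 = 480 arrangements keep them apart.

480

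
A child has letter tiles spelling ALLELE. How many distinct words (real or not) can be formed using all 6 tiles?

Letter multiplicities in ALLELE: A×1, E×2, L×3.
The number of distinct arrangements is 6!/(3!·2!) = 720/12 = 60.

60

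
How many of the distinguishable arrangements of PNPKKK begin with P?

20

With the first slot taken by P, it remains to arrange the other 5 letters (NPKKK).
Those 5 letters have K appearing 3 times, giving (5)!/(3!) = 20.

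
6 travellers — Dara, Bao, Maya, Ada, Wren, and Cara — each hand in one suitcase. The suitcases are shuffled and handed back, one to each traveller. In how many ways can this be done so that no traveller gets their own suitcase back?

265

Let Aᵢ be the assignments in which traveller i gets their own suitcase. We want the size of the complement of A₁∪…∪A_6.
By inclusion–exclusion this is Σ_{j=0}^{6} (−1)^j C(6,j)·(6−j)!.
Computing: 720 − 720 + 360 − 120 + 30 − 6 + 1 = 265.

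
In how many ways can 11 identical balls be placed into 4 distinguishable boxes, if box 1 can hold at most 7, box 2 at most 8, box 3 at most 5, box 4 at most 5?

Without the upper bounds there are C(14,3) = 364 ways to split 11 among 4 boxes.
Subtract solutions that violate a single cap (substitute x_i' = x_i − (cap_i+1)): x_1 ≥ 8 gives C(6,3) = 20; x_2 ≥ 9 gives C(5,3) = 10; x_3 ≥ 6 gives C(8,3) = 56; x_4 ≥ 6 gives C(8,3) = 56. Together 142.
No two caps can be exceeded simultaneously, so the pair terms are all 0.
By inclusion–exclusion the count is 364 − 142 + 0 = 222.

222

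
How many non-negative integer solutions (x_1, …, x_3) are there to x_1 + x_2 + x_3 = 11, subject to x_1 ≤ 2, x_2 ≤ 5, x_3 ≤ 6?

6

Ignoring the caps, the number of non-negative solutions to x_1+…+x_3 = 11 is C(13,2) = 78.
Subtract solutions that violate a single cap (substitute x_i' = x_i − (cap_i+1)): x_1 ≥ 3 gives C(10,2) = 45; x_2 ≥ 6 gives C(7,2) = 21; x_3 ≥ 7 gives C(6,2) = 15. Together 81.
Add back pairs where two caps are both exceeded: 6 + 3 + 0 = 9.
By inclusion–exclusion the count is 78 − 81 + 9 = 6.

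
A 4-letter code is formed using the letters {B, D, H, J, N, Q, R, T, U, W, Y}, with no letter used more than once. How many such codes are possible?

This is a permutation of 4 out of 11: P(11,4) = 11!/7!.
11 × 10 × 9 × 8 = 7920.

7920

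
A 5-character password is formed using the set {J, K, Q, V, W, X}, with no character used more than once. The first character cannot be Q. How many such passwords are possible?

The first character has 6−1 = 5 choices (anything except Q).
The remaining 4 characters are filled from the other 5 symbols without repetition: 5 × 4 × 3 × 2 = 120.
Total: 5 × 120 = 600.

600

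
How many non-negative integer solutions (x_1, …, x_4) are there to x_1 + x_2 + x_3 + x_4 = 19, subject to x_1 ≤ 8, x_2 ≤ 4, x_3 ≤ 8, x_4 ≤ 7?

144

Without the upper bounds there are C(22,3) = 1540 ways to split 19 among 4 variables.
Subtract solutions that violate a single cap (substitute x_i' = x_i − (cap_i+1)): x_1 ≥ 9 gives C(13,3) = 286; x_2 ≥ 5 gives C(17,3) = 680; x_3 ≥ 9 gives C(13,3) = 286; x_4 ≥ 8 gives C(14,3) = 364. Together 1616.
Add back pairs where two caps are both exceeded: 56 + 4 + 10 + 56 + 84 + 10 = 220.
By inclusion–exclusion the count is 1540 − 1616 + 220 = 144.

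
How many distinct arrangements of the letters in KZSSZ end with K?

6

With the last slot taken by K, it remains to arrange the other 4 letters (ZSSZ).
Those 4 letters have S appearing twice and Z appearing twice, giving (4)!/(2!·2!) = 6.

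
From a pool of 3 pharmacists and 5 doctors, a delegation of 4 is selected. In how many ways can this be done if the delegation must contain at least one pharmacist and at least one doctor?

Total 4-person selections from all 8: C(8,4) = 70.
Subtract selections that omit an entire group: no pharmacists → C(5,4) = 5; no doctors → C(3,4) = 0.
Both groups omitted at once is impossible, so 70 − 5 = 65.

65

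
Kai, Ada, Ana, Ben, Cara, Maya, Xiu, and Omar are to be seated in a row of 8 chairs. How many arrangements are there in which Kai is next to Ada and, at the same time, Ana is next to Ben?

2880

Treat {Kai,Ada} as one block (2 orders) and {Ana,Ben} as another (2 orders).
That leaves 6 units to arrange: 2 × 2 × 6! = 4 × 720 = 2880.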